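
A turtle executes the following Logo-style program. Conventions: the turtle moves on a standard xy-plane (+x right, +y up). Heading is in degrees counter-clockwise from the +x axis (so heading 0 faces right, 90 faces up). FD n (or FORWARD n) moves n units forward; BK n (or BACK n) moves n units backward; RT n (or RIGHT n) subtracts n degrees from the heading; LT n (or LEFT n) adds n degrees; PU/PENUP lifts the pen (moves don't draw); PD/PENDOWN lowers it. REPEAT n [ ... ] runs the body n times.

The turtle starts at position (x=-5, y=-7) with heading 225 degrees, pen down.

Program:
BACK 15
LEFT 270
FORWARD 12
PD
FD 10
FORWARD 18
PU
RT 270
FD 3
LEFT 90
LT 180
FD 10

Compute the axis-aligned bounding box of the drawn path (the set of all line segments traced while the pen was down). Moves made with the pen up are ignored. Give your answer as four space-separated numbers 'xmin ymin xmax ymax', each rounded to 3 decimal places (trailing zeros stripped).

Executing turtle program step by step:
Start: pos=(-5,-7), heading=225, pen down
BK 15: (-5,-7) -> (5.607,3.607) [heading=225, draw]
LT 270: heading 225 -> 135
FD 12: (5.607,3.607) -> (-2.879,12.092) [heading=135, draw]
PD: pen down
FD 10: (-2.879,12.092) -> (-9.95,19.163) [heading=135, draw]
FD 18: (-9.95,19.163) -> (-22.678,31.891) [heading=135, draw]
PU: pen up
RT 270: heading 135 -> 225
FD 3: (-22.678,31.891) -> (-24.799,29.77) [heading=225, move]
LT 90: heading 225 -> 315
LT 180: heading 315 -> 135
FD 10: (-24.799,29.77) -> (-31.87,36.841) [heading=135, move]
Final: pos=(-31.87,36.841), heading=135, 4 segment(s) drawn

Segment endpoints: x in {-22.678, -9.95, -5, -2.879, 5.607}, y in {-7, 3.607, 12.092, 19.163, 31.891}
xmin=-22.678, ymin=-7, xmax=5.607, ymax=31.891

Answer: -22.678 -7 5.607 31.891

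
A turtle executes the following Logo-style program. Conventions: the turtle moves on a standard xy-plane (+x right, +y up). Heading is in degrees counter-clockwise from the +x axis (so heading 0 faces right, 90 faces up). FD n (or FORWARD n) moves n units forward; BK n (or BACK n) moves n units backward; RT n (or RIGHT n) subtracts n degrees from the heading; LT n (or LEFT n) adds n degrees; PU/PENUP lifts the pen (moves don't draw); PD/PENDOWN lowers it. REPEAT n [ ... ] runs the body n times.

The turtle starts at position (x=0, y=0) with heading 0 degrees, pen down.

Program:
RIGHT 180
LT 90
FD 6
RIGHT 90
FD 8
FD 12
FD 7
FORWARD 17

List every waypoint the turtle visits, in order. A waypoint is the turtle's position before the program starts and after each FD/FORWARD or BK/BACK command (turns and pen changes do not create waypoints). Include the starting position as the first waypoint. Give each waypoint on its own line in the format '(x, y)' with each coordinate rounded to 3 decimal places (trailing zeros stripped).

Executing turtle program step by step:
Start: pos=(0,0), heading=0, pen down
RT 180: heading 0 -> 180
LT 90: heading 180 -> 270
FD 6: (0,0) -> (0,-6) [heading=270, draw]
RT 90: heading 270 -> 180
FD 8: (0,-6) -> (-8,-6) [heading=180, draw]
FD 12: (-8,-6) -> (-20,-6) [heading=180, draw]
FD 7: (-20,-6) -> (-27,-6) [heading=180, draw]
FD 17: (-27,-6) -> (-44,-6) [heading=180, draw]
Final: pos=(-44,-6), heading=180, 5 segment(s) drawn
Waypoints (6 total):
(0, 0)
(0, -6)
(-8, -6)
(-20, -6)
(-27, -6)
(-44, -6)

Answer: (0, 0)
(0, -6)
(-8, -6)
(-20, -6)
(-27, -6)
(-44, -6)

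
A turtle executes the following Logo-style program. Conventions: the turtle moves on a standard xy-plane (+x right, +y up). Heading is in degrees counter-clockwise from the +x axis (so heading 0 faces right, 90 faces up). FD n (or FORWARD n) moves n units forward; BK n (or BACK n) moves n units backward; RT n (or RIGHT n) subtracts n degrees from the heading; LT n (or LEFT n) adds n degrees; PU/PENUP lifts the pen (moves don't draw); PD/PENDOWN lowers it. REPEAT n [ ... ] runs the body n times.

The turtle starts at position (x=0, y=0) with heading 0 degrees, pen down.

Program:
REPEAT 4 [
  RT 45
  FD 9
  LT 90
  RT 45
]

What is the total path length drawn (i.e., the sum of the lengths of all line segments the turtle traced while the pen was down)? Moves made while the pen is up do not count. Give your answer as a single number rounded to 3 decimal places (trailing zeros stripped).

Executing turtle program step by step:
Start: pos=(0,0), heading=0, pen down
REPEAT 4 [
  -- iteration 1/4 --
  RT 45: heading 0 -> 315
  FD 9: (0,0) -> (6.364,-6.364) [heading=315, draw]
  LT 90: heading 315 -> 45
  RT 45: heading 45 -> 0
  -- iteration 2/4 --
  RT 45: heading 0 -> 315
  FD 9: (6.364,-6.364) -> (12.728,-12.728) [heading=315, draw]
  LT 90: heading 315 -> 45
  RT 45: heading 45 -> 0
  -- iteration 3/4 --
  RT 45: heading 0 -> 315
  FD 9: (12.728,-12.728) -> (19.092,-19.092) [heading=315, draw]
  LT 90: heading 315 -> 45
  RT 45: heading 45 -> 0
  -- iteration 4/4 --
  RT 45: heading 0 -> 315
  FD 9: (19.092,-19.092) -> (25.456,-25.456) [heading=315, draw]
  LT 90: heading 315 -> 45
  RT 45: heading 45 -> 0
]
Final: pos=(25.456,-25.456), heading=0, 4 segment(s) drawn

Segment lengths:
  seg 1: (0,0) -> (6.364,-6.364), length = 9
  seg 2: (6.364,-6.364) -> (12.728,-12.728), length = 9
  seg 3: (12.728,-12.728) -> (19.092,-19.092), length = 9
  seg 4: (19.092,-19.092) -> (25.456,-25.456), length = 9
Total = 36

Answer: 36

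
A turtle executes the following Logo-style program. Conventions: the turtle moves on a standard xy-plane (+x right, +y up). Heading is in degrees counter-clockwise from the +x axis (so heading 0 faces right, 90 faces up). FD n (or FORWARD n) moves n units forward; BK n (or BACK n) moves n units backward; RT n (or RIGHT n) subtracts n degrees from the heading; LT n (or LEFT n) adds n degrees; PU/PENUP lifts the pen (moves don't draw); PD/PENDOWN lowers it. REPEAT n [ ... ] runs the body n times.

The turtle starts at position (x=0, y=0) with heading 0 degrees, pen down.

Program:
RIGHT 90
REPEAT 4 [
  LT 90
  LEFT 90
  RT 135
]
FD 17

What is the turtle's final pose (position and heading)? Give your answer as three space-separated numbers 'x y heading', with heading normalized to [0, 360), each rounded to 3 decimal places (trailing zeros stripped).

Executing turtle program step by step:
Start: pos=(0,0), heading=0, pen down
RT 90: heading 0 -> 270
REPEAT 4 [
  -- iteration 1/4 --
  LT 90: heading 270 -> 0
  LT 90: heading 0 -> 90
  RT 135: heading 90 -> 315
  -- iteration 2/4 --
  LT 90: heading 315 -> 45
  LT 90: heading 45 -> 135
  RT 135: heading 135 -> 0
  -- iteration 3/4 --
  LT 90: heading 0 -> 90
  LT 90: heading 90 -> 180
  RT 135: heading 180 -> 45
  -- iteration 4/4 --
  LT 90: heading 45 -> 135
  LT 90: heading 135 -> 225
  RT 135: heading 225 -> 90
]
FD 17: (0,0) -> (0,17) [heading=90, draw]
Final: pos=(0,17), heading=90, 1 segment(s) drawn

Answer: 0 17 90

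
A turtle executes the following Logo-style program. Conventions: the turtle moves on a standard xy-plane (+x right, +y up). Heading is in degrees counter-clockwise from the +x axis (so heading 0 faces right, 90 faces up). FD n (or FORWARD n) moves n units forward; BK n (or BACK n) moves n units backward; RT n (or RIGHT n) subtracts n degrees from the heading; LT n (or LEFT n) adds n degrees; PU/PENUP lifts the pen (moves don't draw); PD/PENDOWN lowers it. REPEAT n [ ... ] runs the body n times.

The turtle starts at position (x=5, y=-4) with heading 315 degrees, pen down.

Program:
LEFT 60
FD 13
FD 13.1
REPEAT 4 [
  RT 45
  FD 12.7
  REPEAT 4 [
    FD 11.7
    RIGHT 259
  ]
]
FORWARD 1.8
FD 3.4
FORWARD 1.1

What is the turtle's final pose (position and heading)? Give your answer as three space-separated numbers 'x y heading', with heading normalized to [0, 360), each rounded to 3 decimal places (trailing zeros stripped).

Executing turtle program step by step:
Start: pos=(5,-4), heading=315, pen down
LT 60: heading 315 -> 15
FD 13: (5,-4) -> (17.557,-0.635) [heading=15, draw]
FD 13.1: (17.557,-0.635) -> (30.211,2.755) [heading=15, draw]
REPEAT 4 [
  -- iteration 1/4 --
  RT 45: heading 15 -> 330
  FD 12.7: (30.211,2.755) -> (41.209,-3.595) [heading=330, draw]
  REPEAT 4 [
    -- iteration 1/4 --
    FD 11.7: (41.209,-3.595) -> (51.342,-9.445) [heading=330, draw]
    RT 259: heading 330 -> 71
    -- iteration 2/4 --
    FD 11.7: (51.342,-9.445) -> (55.151,1.618) [heading=71, draw]
    RT 259: heading 71 -> 172
    -- iteration 3/4 --
    FD 11.7: (55.151,1.618) -> (43.565,3.246) [heading=172, draw]
    RT 259: heading 172 -> 273
    -- iteration 4/4 --
    FD 11.7: (43.565,3.246) -> (44.177,-8.438) [heading=273, draw]
    RT 259: heading 273 -> 14
  ]
  -- iteration 2/4 --
  RT 45: heading 14 -> 329
  FD 12.7: (44.177,-8.438) -> (55.063,-14.979) [heading=329, draw]
  REPEAT 4 [
    -- iteration 1/4 --
    FD 11.7: (55.063,-14.979) -> (65.092,-21.005) [heading=329, draw]
    RT 259: heading 329 -> 70
    -- iteration 2/4 --
    FD 11.7: (65.092,-21.005) -> (69.094,-10.01) [heading=70, draw]
    RT 259: heading 70 -> 171
    -- iteration 3/4 --
    FD 11.7: (69.094,-10.01) -> (57.538,-8.18) [heading=171, draw]
    RT 259: heading 171 -> 272
    -- iteration 4/4 --
    FD 11.7: (57.538,-8.18) -> (57.946,-19.873) [heading=272, draw]
    RT 259: heading 272 -> 13
  ]
  -- iteration 3/4 --
  RT 45: heading 13 -> 328
  FD 12.7: (57.946,-19.873) -> (68.716,-26.603) [heading=328, draw]
  REPEAT 4 [
    -- iteration 1/4 --
    FD 11.7: (68.716,-26.603) -> (78.638,-32.803) [heading=328, draw]
    RT 259: heading 328 -> 69
    -- iteration 2/4 --
    FD 11.7: (78.638,-32.803) -> (82.831,-21.88) [heading=69, draw]
    RT 259: heading 69 -> 170
    -- iteration 3/4 --
    FD 11.7: (82.831,-21.88) -> (71.309,-19.848) [heading=170, draw]
    RT 259: heading 170 -> 271
    -- iteration 4/4 --
    FD 11.7: (71.309,-19.848) -> (71.513,-31.547) [heading=271, draw]
    RT 259: heading 271 -> 12
  ]
  -- iteration 4/4 --
  RT 45: heading 12 -> 327
  FD 12.7: (71.513,-31.547) -> (82.164,-38.464) [heading=327, draw]
  REPEAT 4 [
    -- iteration 1/4 --
    FD 11.7: (82.164,-38.464) -> (91.977,-44.836) [heading=327, draw]
    RT 259: heading 327 -> 68
    -- iteration 2/4 --
    FD 11.7: (91.977,-44.836) -> (96.36,-33.988) [heading=68, draw]
    RT 259: heading 68 -> 169
    -- iteration 3/4 --
    FD 11.7: (96.36,-33.988) -> (84.875,-31.755) [heading=169, draw]
    RT 259: heading 169 -> 270
    -- iteration 4/4 --
    FD 11.7: (84.875,-31.755) -> (84.875,-43.455) [heading=270, draw]
    RT 259: heading 270 -> 11
  ]
]
FD 1.8: (84.875,-43.455) -> (86.641,-43.112) [heading=11, draw]
FD 3.4: (86.641,-43.112) -> (89.979,-42.463) [heading=11, draw]
FD 1.1: (89.979,-42.463) -> (91.059,-42.253) [heading=11, draw]
Final: pos=(91.059,-42.253), heading=11, 25 segment(s) drawn

Answer: 91.059 -42.253 11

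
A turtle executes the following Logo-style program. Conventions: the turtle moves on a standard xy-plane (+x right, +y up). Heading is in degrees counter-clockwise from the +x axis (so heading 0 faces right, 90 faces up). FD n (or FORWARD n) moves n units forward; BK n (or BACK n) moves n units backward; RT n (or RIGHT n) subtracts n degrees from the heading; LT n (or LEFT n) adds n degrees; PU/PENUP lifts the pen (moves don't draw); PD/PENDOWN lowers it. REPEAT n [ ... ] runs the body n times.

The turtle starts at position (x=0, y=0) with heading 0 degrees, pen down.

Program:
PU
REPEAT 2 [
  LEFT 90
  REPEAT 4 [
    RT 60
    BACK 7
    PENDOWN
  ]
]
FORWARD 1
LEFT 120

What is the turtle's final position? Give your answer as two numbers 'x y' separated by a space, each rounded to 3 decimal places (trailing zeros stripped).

Executing turtle program step by step:
Start: pos=(0,0), heading=0, pen down
PU: pen up
REPEAT 2 [
  -- iteration 1/2 --
  LT 90: heading 0 -> 90
  REPEAT 4 [
    -- iteration 1/4 --
    RT 60: heading 90 -> 30
    BK 7: (0,0) -> (-6.062,-3.5) [heading=30, move]
    PD: pen down
    -- iteration 2/4 --
    RT 60: heading 30 -> 330
    BK 7: (-6.062,-3.5) -> (-12.124,0) [heading=330, draw]
    PD: pen down
    -- iteration 3/4 --
    RT 60: heading 330 -> 270
    BK 7: (-12.124,0) -> (-12.124,7) [heading=270, draw]
    PD: pen down
    -- iteration 4/4 --
    RT 60: heading 270 -> 210
    BK 7: (-12.124,7) -> (-6.062,10.5) [heading=210, draw]
    PD: pen down
  ]
  -- iteration 2/2 --
  LT 90: heading 210 -> 300
  REPEAT 4 [
    -- iteration 1/4 --
    RT 60: heading 300 -> 240
    BK 7: (-6.062,10.5) -> (-2.562,16.562) [heading=240, draw]
    PD: pen down
    -- iteration 2/4 --
    RT 60: heading 240 -> 180
    BK 7: (-2.562,16.562) -> (4.438,16.562) [heading=180, draw]
    PD: pen down
    -- iteration 3/4 --
    RT 60: heading 180 -> 120
    BK 7: (4.438,16.562) -> (7.938,10.5) [heading=120, draw]
    PD: pen down
    -- iteration 4/4 --
    RT 60: heading 120 -> 60
    BK 7: (7.938,10.5) -> (4.438,4.438) [heading=60, draw]
    PD: pen down
  ]
]
FD 1: (4.438,4.438) -> (4.938,5.304) [heading=60, draw]
LT 120: heading 60 -> 180
Final: pos=(4.938,5.304), heading=180, 8 segment(s) drawn

Answer: 4.938 5.304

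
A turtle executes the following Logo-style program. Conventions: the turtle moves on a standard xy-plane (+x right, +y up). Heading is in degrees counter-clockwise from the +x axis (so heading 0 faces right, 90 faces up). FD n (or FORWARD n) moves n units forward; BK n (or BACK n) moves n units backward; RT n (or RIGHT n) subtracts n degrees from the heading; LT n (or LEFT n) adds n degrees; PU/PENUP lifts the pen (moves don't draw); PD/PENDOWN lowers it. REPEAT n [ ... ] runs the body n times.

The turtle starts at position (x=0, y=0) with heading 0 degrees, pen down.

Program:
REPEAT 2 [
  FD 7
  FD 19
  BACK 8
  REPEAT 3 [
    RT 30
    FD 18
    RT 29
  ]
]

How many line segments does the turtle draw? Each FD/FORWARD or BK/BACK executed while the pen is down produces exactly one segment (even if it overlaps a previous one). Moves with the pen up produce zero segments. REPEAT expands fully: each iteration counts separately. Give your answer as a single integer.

Answer: 12

Derivation:
Executing turtle program step by step:
Start: pos=(0,0), heading=0, pen down
REPEAT 2 [
  -- iteration 1/2 --
  FD 7: (0,0) -> (7,0) [heading=0, draw]
  FD 19: (7,0) -> (26,0) [heading=0, draw]
  BK 8: (26,0) -> (18,0) [heading=0, draw]
  REPEAT 3 [
    -- iteration 1/3 --
    RT 30: heading 0 -> 330
    FD 18: (18,0) -> (33.588,-9) [heading=330, draw]
    RT 29: heading 330 -> 301
    -- iteration 2/3 --
    RT 30: heading 301 -> 271
    FD 18: (33.588,-9) -> (33.903,-26.997) [heading=271, draw]
    RT 29: heading 271 -> 242
    -- iteration 3/3 --
    RT 30: heading 242 -> 212
    FD 18: (33.903,-26.997) -> (18.638,-36.536) [heading=212, draw]
    RT 29: heading 212 -> 183
  ]
  -- iteration 2/2 --
  FD 7: (18.638,-36.536) -> (11.647,-36.902) [heading=183, draw]
  FD 19: (11.647,-36.902) -> (-7.327,-37.897) [heading=183, draw]
  BK 8: (-7.327,-37.897) -> (0.662,-37.478) [heading=183, draw]
  REPEAT 3 [
    -- iteration 1/3 --
    RT 30: heading 183 -> 153
    FD 18: (0.662,-37.478) -> (-15.376,-29.306) [heading=153, draw]
    RT 29: heading 153 -> 124
    -- iteration 2/3 --
    RT 30: heading 124 -> 94
    FD 18: (-15.376,-29.306) -> (-16.631,-11.35) [heading=94, draw]
    RT 29: heading 94 -> 65
    -- iteration 3/3 --
    RT 30: heading 65 -> 35
    FD 18: (-16.631,-11.35) -> (-1.887,-1.025) [heading=35, draw]
    RT 29: heading 35 -> 6
  ]
]
Final: pos=(-1.887,-1.025), heading=6, 12 segment(s) drawn
Segments drawn: 12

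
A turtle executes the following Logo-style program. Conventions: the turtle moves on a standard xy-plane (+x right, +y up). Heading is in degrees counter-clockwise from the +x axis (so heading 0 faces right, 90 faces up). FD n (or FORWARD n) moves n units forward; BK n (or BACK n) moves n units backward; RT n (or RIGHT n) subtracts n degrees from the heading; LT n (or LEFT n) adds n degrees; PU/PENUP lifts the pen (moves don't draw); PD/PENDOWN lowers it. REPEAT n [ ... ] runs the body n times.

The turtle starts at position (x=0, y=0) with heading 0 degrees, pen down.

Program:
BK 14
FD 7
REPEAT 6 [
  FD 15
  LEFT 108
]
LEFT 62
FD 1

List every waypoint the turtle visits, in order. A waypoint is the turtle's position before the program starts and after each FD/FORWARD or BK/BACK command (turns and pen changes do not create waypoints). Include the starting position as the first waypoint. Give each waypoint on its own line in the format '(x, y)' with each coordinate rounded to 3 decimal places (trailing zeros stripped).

Answer: (0, 0)
(-14, 0)
(-7, 0)
(8, 0)
(3.365, 14.266)
(-8.771, 5.449)
(3.365, -3.368)
(8, 10.898)
(-7, 10.898)
(-6.015, 10.724)

Derivation:
Executing turtle program step by step:
Start: pos=(0,0), heading=0, pen down
BK 14: (0,0) -> (-14,0) [heading=0, draw]
FD 7: (-14,0) -> (-7,0) [heading=0, draw]
REPEAT 6 [
  -- iteration 1/6 --
  FD 15: (-7,0) -> (8,0) [heading=0, draw]
  LT 108: heading 0 -> 108
  -- iteration 2/6 --
  FD 15: (8,0) -> (3.365,14.266) [heading=108, draw]
  LT 108: heading 108 -> 216
  -- iteration 3/6 --
  FD 15: (3.365,14.266) -> (-8.771,5.449) [heading=216, draw]
  LT 108: heading 216 -> 324
  -- iteration 4/6 --
  FD 15: (-8.771,5.449) -> (3.365,-3.368) [heading=324, draw]
  LT 108: heading 324 -> 72
  -- iteration 5/6 --
  FD 15: (3.365,-3.368) -> (8,10.898) [heading=72, draw]
  LT 108: heading 72 -> 180
  -- iteration 6/6 --
  FD 15: (8,10.898) -> (-7,10.898) [heading=180, draw]
  LT 108: heading 180 -> 288
]
LT 62: heading 288 -> 350
FD 1: (-7,10.898) -> (-6.015,10.724) [heading=350, draw]
Final: pos=(-6.015,10.724), heading=350, 9 segment(s) drawn
Waypoints (10 total):
(0, 0)
(-14, 0)
(-7, 0)
(8, 0)
(3.365, 14.266)
(-8.771, 5.449)
(3.365, -3.368)
(8, 10.898)
(-7, 10.898)
(-6.015, 10.724)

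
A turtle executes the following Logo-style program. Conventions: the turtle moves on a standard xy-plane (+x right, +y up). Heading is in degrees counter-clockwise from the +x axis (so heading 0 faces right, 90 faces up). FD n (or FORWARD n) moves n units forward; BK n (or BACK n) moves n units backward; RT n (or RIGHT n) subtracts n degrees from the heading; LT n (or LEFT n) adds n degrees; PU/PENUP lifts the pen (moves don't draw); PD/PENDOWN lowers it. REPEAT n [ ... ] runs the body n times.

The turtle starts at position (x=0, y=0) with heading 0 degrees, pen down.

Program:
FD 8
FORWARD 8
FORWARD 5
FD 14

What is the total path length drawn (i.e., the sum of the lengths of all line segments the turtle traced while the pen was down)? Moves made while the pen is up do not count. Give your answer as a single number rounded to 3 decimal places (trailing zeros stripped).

Answer: 35

Derivation:
Executing turtle program step by step:
Start: pos=(0,0), heading=0, pen down
FD 8: (0,0) -> (8,0) [heading=0, draw]
FD 8: (8,0) -> (16,0) [heading=0, draw]
FD 5: (16,0) -> (21,0) [heading=0, draw]
FD 14: (21,0) -> (35,0) [heading=0, draw]
Final: pos=(35,0), heading=0, 4 segment(s) drawn

Segment lengths:
  seg 1: (0,0) -> (8,0), length = 8
  seg 2: (8,0) -> (16,0), length = 8
  seg 3: (16,0) -> (21,0), length = 5
  seg 4: (21,0) -> (35,0), length = 14
Total = 35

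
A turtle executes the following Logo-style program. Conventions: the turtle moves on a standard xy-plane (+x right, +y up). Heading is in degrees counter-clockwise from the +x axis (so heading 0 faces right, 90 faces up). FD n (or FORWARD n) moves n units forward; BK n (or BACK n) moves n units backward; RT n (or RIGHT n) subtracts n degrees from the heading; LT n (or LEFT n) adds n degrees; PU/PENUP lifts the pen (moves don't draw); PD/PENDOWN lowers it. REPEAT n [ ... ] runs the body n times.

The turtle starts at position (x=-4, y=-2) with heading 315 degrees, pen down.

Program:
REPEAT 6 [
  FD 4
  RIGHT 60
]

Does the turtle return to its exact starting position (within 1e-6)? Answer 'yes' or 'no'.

Executing turtle program step by step:
Start: pos=(-4,-2), heading=315, pen down
REPEAT 6 [
  -- iteration 1/6 --
  FD 4: (-4,-2) -> (-1.172,-4.828) [heading=315, draw]
  RT 60: heading 315 -> 255
  -- iteration 2/6 --
  FD 4: (-1.172,-4.828) -> (-2.207,-8.692) [heading=255, draw]
  RT 60: heading 255 -> 195
  -- iteration 3/6 --
  FD 4: (-2.207,-8.692) -> (-6.071,-9.727) [heading=195, draw]
  RT 60: heading 195 -> 135
  -- iteration 4/6 --
  FD 4: (-6.071,-9.727) -> (-8.899,-6.899) [heading=135, draw]
  RT 60: heading 135 -> 75
  -- iteration 5/6 --
  FD 4: (-8.899,-6.899) -> (-7.864,-3.035) [heading=75, draw]
  RT 60: heading 75 -> 15
  -- iteration 6/6 --
  FD 4: (-7.864,-3.035) -> (-4,-2) [heading=15, draw]
  RT 60: heading 15 -> 315
]
Final: pos=(-4,-2), heading=315, 6 segment(s) drawn

Start position: (-4, -2)
Final position: (-4, -2)
Distance = 0; < 1e-6 -> CLOSED

Answer: yes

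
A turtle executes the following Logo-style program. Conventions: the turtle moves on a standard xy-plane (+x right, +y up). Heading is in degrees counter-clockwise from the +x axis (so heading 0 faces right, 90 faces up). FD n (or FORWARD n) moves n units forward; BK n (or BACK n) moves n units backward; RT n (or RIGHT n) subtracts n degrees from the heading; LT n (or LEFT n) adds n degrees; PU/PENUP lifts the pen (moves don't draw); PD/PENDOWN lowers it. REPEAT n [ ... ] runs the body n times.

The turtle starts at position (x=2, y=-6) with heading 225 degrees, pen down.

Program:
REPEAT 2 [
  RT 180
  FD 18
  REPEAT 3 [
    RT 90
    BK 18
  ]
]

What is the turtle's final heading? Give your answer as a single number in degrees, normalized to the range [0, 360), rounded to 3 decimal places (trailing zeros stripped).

Answer: 45

Derivation:
Executing turtle program step by step:
Start: pos=(2,-6), heading=225, pen down
REPEAT 2 [
  -- iteration 1/2 --
  RT 180: heading 225 -> 45
  FD 18: (2,-6) -> (14.728,6.728) [heading=45, draw]
  REPEAT 3 [
    -- iteration 1/3 --
    RT 90: heading 45 -> 315
    BK 18: (14.728,6.728) -> (2,19.456) [heading=315, draw]
    -- iteration 2/3 --
    RT 90: heading 315 -> 225
    BK 18: (2,19.456) -> (14.728,32.184) [heading=225, draw]
    -- iteration 3/3 --
    RT 90: heading 225 -> 135
    BK 18: (14.728,32.184) -> (27.456,19.456) [heading=135, draw]
  ]
  -- iteration 2/2 --
  RT 180: heading 135 -> 315
  FD 18: (27.456,19.456) -> (40.184,6.728) [heading=315, draw]
  REPEAT 3 [
    -- iteration 1/3 --
    RT 90: heading 315 -> 225
    BK 18: (40.184,6.728) -> (52.912,19.456) [heading=225, draw]
    -- iteration 2/3 --
    RT 90: heading 225 -> 135
    BK 18: (52.912,19.456) -> (65.64,6.728) [heading=135, draw]
    -- iteration 3/3 --
    RT 90: heading 135 -> 45
    BK 18: (65.64,6.728) -> (52.912,-6) [heading=45, draw]
  ]
]
Final: pos=(52.912,-6), heading=45, 8 segment(s) drawn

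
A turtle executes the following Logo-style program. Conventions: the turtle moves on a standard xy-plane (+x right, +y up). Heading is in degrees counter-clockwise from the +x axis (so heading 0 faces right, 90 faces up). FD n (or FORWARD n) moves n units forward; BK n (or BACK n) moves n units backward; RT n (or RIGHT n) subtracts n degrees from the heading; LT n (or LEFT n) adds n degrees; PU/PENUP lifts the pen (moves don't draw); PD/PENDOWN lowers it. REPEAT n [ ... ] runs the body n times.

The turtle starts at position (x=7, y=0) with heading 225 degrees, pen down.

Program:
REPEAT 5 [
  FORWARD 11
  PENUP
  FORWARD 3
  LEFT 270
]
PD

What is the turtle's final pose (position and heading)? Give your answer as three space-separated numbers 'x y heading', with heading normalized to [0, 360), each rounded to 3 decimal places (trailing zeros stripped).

Executing turtle program step by step:
Start: pos=(7,0), heading=225, pen down
REPEAT 5 [
  -- iteration 1/5 --
  FD 11: (7,0) -> (-0.778,-7.778) [heading=225, draw]
  PU: pen up
  FD 3: (-0.778,-7.778) -> (-2.899,-9.899) [heading=225, move]
  LT 270: heading 225 -> 135
  -- iteration 2/5 --
  FD 11: (-2.899,-9.899) -> (-10.678,-2.121) [heading=135, move]
  PU: pen up
  FD 3: (-10.678,-2.121) -> (-12.799,0) [heading=135, move]
  LT 270: heading 135 -> 45
  -- iteration 3/5 --
  FD 11: (-12.799,0) -> (-5.021,7.778) [heading=45, move]
  PU: pen up
  FD 3: (-5.021,7.778) -> (-2.899,9.899) [heading=45, move]
  LT 270: heading 45 -> 315
  -- iteration 4/5 --
  FD 11: (-2.899,9.899) -> (4.879,2.121) [heading=315, move]
  PU: pen up
  FD 3: (4.879,2.121) -> (7,0) [heading=315, move]
  LT 270: heading 315 -> 225
  -- iteration 5/5 --
  FD 11: (7,0) -> (-0.778,-7.778) [heading=225, move]
  PU: pen up
  FD 3: (-0.778,-7.778) -> (-2.899,-9.899) [heading=225, move]
  LT 270: heading 225 -> 135
]
PD: pen down
Final: pos=(-2.899,-9.899), heading=135, 1 segment(s) drawn

Answer: -2.899 -9.899 135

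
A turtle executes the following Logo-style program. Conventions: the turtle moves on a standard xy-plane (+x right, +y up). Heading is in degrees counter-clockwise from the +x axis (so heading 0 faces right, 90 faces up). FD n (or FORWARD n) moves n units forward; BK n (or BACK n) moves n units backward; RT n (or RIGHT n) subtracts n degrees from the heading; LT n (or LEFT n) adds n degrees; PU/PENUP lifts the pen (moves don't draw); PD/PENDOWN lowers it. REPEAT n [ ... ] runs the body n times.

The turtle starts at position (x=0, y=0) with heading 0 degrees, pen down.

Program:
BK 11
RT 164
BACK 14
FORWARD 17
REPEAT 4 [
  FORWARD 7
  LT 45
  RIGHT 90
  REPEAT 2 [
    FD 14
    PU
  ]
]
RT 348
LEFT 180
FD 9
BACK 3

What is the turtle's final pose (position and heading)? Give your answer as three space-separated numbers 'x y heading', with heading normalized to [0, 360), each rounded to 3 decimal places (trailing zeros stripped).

Executing turtle program step by step:
Start: pos=(0,0), heading=0, pen down
BK 11: (0,0) -> (-11,0) [heading=0, draw]
RT 164: heading 0 -> 196
BK 14: (-11,0) -> (2.458,3.859) [heading=196, draw]
FD 17: (2.458,3.859) -> (-13.884,-0.827) [heading=196, draw]
REPEAT 4 [
  -- iteration 1/4 --
  FD 7: (-13.884,-0.827) -> (-20.613,-2.756) [heading=196, draw]
  LT 45: heading 196 -> 241
  RT 90: heading 241 -> 151
  REPEAT 2 [
    -- iteration 1/2 --
    FD 14: (-20.613,-2.756) -> (-32.857,4.031) [heading=151, draw]
    PU: pen up
    -- iteration 2/2 --
    FD 14: (-32.857,4.031) -> (-45.102,10.818) [heading=151, move]
    PU: pen up
  ]
  -- iteration 2/4 --
  FD 7: (-45.102,10.818) -> (-51.224,14.212) [heading=151, move]
  LT 45: heading 151 -> 196
  RT 90: heading 196 -> 106
  REPEAT 2 [
    -- iteration 1/2 --
    FD 14: (-51.224,14.212) -> (-55.083,27.67) [heading=106, move]
    PU: pen up
    -- iteration 2/2 --
    FD 14: (-55.083,27.67) -> (-58.942,41.127) [heading=106, move]
    PU: pen up
  ]
  -- iteration 3/4 --
  FD 7: (-58.942,41.127) -> (-60.872,47.856) [heading=106, move]
  LT 45: heading 106 -> 151
  RT 90: heading 151 -> 61
  REPEAT 2 [
    -- iteration 1/2 --
    FD 14: (-60.872,47.856) -> (-54.084,60.101) [heading=61, move]
    PU: pen up
    -- iteration 2/2 --
    FD 14: (-54.084,60.101) -> (-47.297,72.345) [heading=61, move]
    PU: pen up
  ]
  -- iteration 4/4 --
  FD 7: (-47.297,72.345) -> (-43.903,78.468) [heading=61, move]
  LT 45: heading 61 -> 106
  RT 90: heading 106 -> 16
  REPEAT 2 [
    -- iteration 1/2 --
    FD 14: (-43.903,78.468) -> (-30.446,82.327) [heading=16, move]
    PU: pen up
    -- iteration 2/2 --
    FD 14: (-30.446,82.327) -> (-16.988,86.186) [heading=16, move]
    PU: pen up
  ]
]
RT 348: heading 16 -> 28
LT 180: heading 28 -> 208
FD 9: (-16.988,86.186) -> (-24.934,81.96) [heading=208, move]
BK 3: (-24.934,81.96) -> (-22.286,83.369) [heading=208, move]
Final: pos=(-22.286,83.369), heading=208, 5 segment(s) drawn

Answer: -22.286 83.369 208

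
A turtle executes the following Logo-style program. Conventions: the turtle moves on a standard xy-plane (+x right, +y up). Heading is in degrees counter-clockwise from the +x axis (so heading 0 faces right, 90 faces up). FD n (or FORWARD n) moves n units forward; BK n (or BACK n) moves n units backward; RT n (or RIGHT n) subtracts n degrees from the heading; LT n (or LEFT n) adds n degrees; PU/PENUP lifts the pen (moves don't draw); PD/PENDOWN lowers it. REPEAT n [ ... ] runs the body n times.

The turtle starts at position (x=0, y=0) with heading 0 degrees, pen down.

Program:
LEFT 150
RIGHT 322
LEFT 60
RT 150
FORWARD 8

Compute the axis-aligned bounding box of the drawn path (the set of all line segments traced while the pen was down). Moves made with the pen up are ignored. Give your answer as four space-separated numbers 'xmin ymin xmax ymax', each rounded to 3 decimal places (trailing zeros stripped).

Executing turtle program step by step:
Start: pos=(0,0), heading=0, pen down
LT 150: heading 0 -> 150
RT 322: heading 150 -> 188
LT 60: heading 188 -> 248
RT 150: heading 248 -> 98
FD 8: (0,0) -> (-1.113,7.922) [heading=98, draw]
Final: pos=(-1.113,7.922), heading=98, 1 segment(s) drawn

Segment endpoints: x in {-1.113, 0}, y in {0, 7.922}
xmin=-1.113, ymin=0, xmax=0, ymax=7.922

Answer: -1.113 0 0 7.922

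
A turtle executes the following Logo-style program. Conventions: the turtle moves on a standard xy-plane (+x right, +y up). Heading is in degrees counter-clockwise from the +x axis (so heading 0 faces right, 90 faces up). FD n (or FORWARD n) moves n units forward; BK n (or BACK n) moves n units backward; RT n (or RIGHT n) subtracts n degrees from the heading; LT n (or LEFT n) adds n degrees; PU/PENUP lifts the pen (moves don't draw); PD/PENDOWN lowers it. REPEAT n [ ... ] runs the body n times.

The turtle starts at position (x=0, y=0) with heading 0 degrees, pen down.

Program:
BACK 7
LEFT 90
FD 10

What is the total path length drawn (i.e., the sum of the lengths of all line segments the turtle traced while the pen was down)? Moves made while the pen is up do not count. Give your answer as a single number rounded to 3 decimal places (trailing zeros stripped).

Answer: 17

Derivation:
Executing turtle program step by step:
Start: pos=(0,0), heading=0, pen down
BK 7: (0,0) -> (-7,0) [heading=0, draw]
LT 90: heading 0 -> 90
FD 10: (-7,0) -> (-7,10) [heading=90, draw]
Final: pos=(-7,10), heading=90, 2 segment(s) drawn

Segment lengths:
  seg 1: (0,0) -> (-7,0), length = 7
  seg 2: (-7,0) -> (-7,10), length = 10
Total = 17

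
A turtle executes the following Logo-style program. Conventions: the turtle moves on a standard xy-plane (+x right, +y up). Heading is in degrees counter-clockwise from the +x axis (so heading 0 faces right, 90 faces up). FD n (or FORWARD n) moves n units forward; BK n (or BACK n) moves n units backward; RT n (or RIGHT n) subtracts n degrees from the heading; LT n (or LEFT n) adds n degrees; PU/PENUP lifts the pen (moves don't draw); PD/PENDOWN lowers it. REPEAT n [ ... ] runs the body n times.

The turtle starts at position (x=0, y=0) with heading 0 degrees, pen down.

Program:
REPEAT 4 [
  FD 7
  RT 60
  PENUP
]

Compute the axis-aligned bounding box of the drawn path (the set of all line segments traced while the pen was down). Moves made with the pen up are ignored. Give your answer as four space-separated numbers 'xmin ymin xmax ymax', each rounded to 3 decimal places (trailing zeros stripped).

Answer: 0 0 7 0

Derivation:
Executing turtle program step by step:
Start: pos=(0,0), heading=0, pen down
REPEAT 4 [
  -- iteration 1/4 --
  FD 7: (0,0) -> (7,0) [heading=0, draw]
  RT 60: heading 0 -> 300
  PU: pen up
  -- iteration 2/4 --
  FD 7: (7,0) -> (10.5,-6.062) [heading=300, move]
  RT 60: heading 300 -> 240
  PU: pen up
  -- iteration 3/4 --
  FD 7: (10.5,-6.062) -> (7,-12.124) [heading=240, move]
  RT 60: heading 240 -> 180
  PU: pen up
  -- iteration 4/4 --
  FD 7: (7,-12.124) -> (0,-12.124) [heading=180, move]
  RT 60: heading 180 -> 120
  PU: pen up
]
Final: pos=(0,-12.124), heading=120, 1 segment(s) drawn

Segment endpoints: x in {0, 7}, y in {0}
xmin=0, ymin=0, xmax=7, ymax=0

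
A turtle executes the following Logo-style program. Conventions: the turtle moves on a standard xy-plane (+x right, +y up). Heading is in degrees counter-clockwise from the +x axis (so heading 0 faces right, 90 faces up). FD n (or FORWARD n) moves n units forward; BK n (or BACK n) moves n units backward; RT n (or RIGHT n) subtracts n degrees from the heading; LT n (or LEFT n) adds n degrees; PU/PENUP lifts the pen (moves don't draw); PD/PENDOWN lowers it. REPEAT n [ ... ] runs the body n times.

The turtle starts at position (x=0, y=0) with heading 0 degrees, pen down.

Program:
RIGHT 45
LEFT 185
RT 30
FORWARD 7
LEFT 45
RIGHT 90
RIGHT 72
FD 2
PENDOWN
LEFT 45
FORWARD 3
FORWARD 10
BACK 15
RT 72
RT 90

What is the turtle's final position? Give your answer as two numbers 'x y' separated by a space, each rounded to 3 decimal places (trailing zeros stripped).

Answer: -1.985 5.103

Derivation:
Executing turtle program step by step:
Start: pos=(0,0), heading=0, pen down
RT 45: heading 0 -> 315
LT 185: heading 315 -> 140
RT 30: heading 140 -> 110
FD 7: (0,0) -> (-2.394,6.578) [heading=110, draw]
LT 45: heading 110 -> 155
RT 90: heading 155 -> 65
RT 72: heading 65 -> 353
FD 2: (-2.394,6.578) -> (-0.409,6.334) [heading=353, draw]
PD: pen down
LT 45: heading 353 -> 38
FD 3: (-0.409,6.334) -> (1.955,8.181) [heading=38, draw]
FD 10: (1.955,8.181) -> (9.835,14.338) [heading=38, draw]
BK 15: (9.835,14.338) -> (-1.985,5.103) [heading=38, draw]
RT 72: heading 38 -> 326
RT 90: heading 326 -> 236
Final: pos=(-1.985,5.103), heading=236, 5 segment(s) drawn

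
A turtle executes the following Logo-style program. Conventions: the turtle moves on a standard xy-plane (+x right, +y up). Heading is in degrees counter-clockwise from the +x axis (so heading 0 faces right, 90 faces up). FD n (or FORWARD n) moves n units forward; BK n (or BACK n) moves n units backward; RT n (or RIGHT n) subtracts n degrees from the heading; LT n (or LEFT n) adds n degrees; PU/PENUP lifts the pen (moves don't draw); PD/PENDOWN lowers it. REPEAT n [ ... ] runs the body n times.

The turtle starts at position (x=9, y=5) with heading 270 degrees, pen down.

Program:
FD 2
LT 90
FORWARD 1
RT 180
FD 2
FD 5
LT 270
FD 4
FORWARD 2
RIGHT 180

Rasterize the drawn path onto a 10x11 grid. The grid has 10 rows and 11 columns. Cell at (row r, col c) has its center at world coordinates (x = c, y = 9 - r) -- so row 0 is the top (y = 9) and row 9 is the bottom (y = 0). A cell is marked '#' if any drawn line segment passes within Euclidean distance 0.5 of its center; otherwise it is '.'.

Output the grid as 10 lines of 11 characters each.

Segment 0: (9,5) -> (9,3)
Segment 1: (9,3) -> (10,3)
Segment 2: (10,3) -> (8,3)
Segment 3: (8,3) -> (3,3)
Segment 4: (3,3) -> (3,7)
Segment 5: (3,7) -> (3,9)

Answer: ...#.......
...#.......
...#.......
...#.......
...#.....#.
...#.....#.
...########
...........
...........
...........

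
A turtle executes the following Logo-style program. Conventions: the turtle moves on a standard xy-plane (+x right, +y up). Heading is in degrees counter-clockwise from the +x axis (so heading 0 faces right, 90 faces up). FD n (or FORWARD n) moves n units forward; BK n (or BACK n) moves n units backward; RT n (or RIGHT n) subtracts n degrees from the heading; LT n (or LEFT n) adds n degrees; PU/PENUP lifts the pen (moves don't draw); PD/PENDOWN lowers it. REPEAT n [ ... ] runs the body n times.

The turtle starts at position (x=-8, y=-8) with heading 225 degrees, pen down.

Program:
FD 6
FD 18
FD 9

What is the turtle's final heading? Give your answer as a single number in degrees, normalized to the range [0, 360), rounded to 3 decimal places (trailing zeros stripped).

Executing turtle program step by step:
Start: pos=(-8,-8), heading=225, pen down
FD 6: (-8,-8) -> (-12.243,-12.243) [heading=225, draw]
FD 18: (-12.243,-12.243) -> (-24.971,-24.971) [heading=225, draw]
FD 9: (-24.971,-24.971) -> (-31.335,-31.335) [heading=225, draw]
Final: pos=(-31.335,-31.335), heading=225, 3 segment(s) drawn

Answer: 225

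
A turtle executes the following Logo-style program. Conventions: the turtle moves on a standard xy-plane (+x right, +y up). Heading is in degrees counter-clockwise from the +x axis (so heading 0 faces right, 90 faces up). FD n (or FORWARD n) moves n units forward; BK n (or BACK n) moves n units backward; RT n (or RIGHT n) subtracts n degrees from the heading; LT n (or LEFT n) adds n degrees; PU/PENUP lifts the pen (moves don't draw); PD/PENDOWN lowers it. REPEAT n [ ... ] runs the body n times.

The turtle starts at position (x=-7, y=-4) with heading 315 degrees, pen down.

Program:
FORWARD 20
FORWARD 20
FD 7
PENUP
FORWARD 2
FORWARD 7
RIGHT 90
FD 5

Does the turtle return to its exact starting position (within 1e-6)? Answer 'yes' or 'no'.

Executing turtle program step by step:
Start: pos=(-7,-4), heading=315, pen down
FD 20: (-7,-4) -> (7.142,-18.142) [heading=315, draw]
FD 20: (7.142,-18.142) -> (21.284,-32.284) [heading=315, draw]
FD 7: (21.284,-32.284) -> (26.234,-37.234) [heading=315, draw]
PU: pen up
FD 2: (26.234,-37.234) -> (27.648,-38.648) [heading=315, move]
FD 7: (27.648,-38.648) -> (32.598,-43.598) [heading=315, move]
RT 90: heading 315 -> 225
FD 5: (32.598,-43.598) -> (29.062,-47.134) [heading=225, move]
Final: pos=(29.062,-47.134), heading=225, 3 segment(s) drawn

Start position: (-7, -4)
Final position: (29.062, -47.134)
Distance = 56.223; >= 1e-6 -> NOT closed

Answer: no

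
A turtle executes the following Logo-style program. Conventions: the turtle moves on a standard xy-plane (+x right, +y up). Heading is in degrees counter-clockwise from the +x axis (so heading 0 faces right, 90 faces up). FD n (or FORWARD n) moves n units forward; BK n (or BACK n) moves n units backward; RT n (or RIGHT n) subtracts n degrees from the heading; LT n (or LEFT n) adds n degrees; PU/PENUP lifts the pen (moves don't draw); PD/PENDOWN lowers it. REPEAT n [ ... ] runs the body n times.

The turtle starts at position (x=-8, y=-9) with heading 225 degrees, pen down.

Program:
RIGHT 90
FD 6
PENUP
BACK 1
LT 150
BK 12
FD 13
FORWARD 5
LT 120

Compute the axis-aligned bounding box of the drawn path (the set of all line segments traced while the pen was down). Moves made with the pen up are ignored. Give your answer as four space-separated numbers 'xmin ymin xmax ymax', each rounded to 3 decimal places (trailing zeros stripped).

Answer: -12.243 -9 -8 -4.757

Derivation:
Executing turtle program step by step:
Start: pos=(-8,-9), heading=225, pen down
RT 90: heading 225 -> 135
FD 6: (-8,-9) -> (-12.243,-4.757) [heading=135, draw]
PU: pen up
BK 1: (-12.243,-4.757) -> (-11.536,-5.464) [heading=135, move]
LT 150: heading 135 -> 285
BK 12: (-11.536,-5.464) -> (-14.641,6.127) [heading=285, move]
FD 13: (-14.641,6.127) -> (-11.277,-6.43) [heading=285, move]
FD 5: (-11.277,-6.43) -> (-9.983,-11.26) [heading=285, move]
LT 120: heading 285 -> 45
Final: pos=(-9.983,-11.26), heading=45, 1 segment(s) drawn

Segment endpoints: x in {-12.243, -8}, y in {-9, -4.757}
xmin=-12.243, ymin=-9, xmax=-8, ymax=-4.757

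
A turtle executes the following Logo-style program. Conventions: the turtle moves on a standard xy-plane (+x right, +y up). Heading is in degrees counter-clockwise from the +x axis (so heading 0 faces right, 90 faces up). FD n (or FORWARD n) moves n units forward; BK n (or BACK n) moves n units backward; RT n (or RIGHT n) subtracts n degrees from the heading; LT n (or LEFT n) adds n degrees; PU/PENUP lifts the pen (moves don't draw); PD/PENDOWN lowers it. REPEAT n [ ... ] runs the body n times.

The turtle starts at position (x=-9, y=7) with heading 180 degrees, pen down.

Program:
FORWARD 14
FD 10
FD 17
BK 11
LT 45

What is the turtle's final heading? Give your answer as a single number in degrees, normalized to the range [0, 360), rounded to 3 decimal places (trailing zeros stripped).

Answer: 225

Derivation:
Executing turtle program step by step:
Start: pos=(-9,7), heading=180, pen down
FD 14: (-9,7) -> (-23,7) [heading=180, draw]
FD 10: (-23,7) -> (-33,7) [heading=180, draw]
FD 17: (-33,7) -> (-50,7) [heading=180, draw]
BK 11: (-50,7) -> (-39,7) [heading=180, draw]
LT 45: heading 180 -> 225
Final: pos=(-39,7), heading=225, 4 segment(s) drawn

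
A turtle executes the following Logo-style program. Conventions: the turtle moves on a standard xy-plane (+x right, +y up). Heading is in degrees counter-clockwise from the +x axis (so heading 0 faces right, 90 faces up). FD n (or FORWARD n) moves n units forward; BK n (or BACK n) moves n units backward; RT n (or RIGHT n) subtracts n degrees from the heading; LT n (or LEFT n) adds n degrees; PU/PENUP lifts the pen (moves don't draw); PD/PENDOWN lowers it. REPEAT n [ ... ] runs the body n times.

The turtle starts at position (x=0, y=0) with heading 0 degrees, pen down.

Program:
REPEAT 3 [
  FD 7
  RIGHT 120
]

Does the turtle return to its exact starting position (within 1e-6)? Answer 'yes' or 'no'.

Executing turtle program step by step:
Start: pos=(0,0), heading=0, pen down
REPEAT 3 [
  -- iteration 1/3 --
  FD 7: (0,0) -> (7,0) [heading=0, draw]
  RT 120: heading 0 -> 240
  -- iteration 2/3 --
  FD 7: (7,0) -> (3.5,-6.062) [heading=240, draw]
  RT 120: heading 240 -> 120
  -- iteration 3/3 --
  FD 7: (3.5,-6.062) -> (0,0) [heading=120, draw]
  RT 120: heading 120 -> 0
]
Final: pos=(0,0), heading=0, 3 segment(s) drawn

Start position: (0, 0)
Final position: (0, 0)
Distance = 0; < 1e-6 -> CLOSED

Answer: yes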